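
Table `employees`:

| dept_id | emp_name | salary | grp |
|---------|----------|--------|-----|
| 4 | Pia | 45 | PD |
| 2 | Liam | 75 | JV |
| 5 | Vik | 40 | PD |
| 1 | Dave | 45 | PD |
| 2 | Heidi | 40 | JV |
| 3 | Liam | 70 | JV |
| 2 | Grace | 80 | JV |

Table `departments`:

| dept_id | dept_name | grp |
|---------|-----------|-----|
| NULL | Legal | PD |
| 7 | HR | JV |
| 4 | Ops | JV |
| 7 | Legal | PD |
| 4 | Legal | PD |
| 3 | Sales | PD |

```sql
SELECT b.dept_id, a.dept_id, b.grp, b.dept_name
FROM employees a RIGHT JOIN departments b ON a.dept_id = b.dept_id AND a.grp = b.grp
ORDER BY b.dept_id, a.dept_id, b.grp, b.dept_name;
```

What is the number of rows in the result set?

6

RIGHT JOIN keeps every row from `departments`; unmatched rows get NULL for `employees`'s columns.
Matching on a.dept_id = b.dept_id AND a.grp = b.grp. A NULL in a compared column never satisfies the condition.
Matched pairs: 1; unmatched b rows kept: 5.
Total: 1 matched + 5 padded = 6 rows.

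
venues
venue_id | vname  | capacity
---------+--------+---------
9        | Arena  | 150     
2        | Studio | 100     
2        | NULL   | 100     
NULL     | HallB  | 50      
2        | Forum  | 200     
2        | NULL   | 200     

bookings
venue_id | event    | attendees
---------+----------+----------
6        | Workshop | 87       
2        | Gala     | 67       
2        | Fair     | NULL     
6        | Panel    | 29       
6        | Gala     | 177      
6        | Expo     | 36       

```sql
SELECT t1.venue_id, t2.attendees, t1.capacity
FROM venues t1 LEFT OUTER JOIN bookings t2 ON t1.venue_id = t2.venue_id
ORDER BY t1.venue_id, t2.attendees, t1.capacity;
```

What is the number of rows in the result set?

10

LEFT JOIN keeps every row from `venues`; unmatched rows get NULL for `bookings`'s columns.
Matching on t1.venue_id = t2.venue_id. A NULL in a compared column never satisfies the condition.
- venue_id=9: no t2 row matches, row kept with t2 columns NULL.
- venue_id=2: 2 matching t2 row(s), so 2 row(s) emitted.
- venue_id=2: 2 matching t2 row(s), so 2 row(s) emitted.
- venue_id=NULL: no t2 row matches, row kept with t2 columns NULL.
- venue_id=2: 2 matching t2 row(s), so 2 row(s) emitted.
- venue_id=2: 2 matching t2 row(s), so 2 row(s) emitted.
Total: 8 matched + 2 padded = 10 rows.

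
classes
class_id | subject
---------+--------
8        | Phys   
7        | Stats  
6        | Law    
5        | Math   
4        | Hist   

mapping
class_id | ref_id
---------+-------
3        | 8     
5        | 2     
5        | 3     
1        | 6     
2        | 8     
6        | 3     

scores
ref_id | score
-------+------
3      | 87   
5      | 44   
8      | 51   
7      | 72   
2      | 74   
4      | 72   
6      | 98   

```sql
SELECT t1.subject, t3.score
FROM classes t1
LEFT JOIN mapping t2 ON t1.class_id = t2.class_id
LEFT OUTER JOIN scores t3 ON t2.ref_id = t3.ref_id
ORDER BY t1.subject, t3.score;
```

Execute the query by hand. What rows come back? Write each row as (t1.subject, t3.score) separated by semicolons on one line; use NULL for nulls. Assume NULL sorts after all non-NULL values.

Evaluate left to right. First `classes t1 LEFT JOIN mapping t2` on class_id: 6 row(s).
Then LEFT JOIN `scores t3` on ref_id: each of those 6 rows is kept; rows whose t2.ref_id has no match in t3 get NULL for t3's columns.

(Hist, NULL); (Law, 87); (Math, 74); (Math, 87); (Phys, NULL); (Stats, NULL)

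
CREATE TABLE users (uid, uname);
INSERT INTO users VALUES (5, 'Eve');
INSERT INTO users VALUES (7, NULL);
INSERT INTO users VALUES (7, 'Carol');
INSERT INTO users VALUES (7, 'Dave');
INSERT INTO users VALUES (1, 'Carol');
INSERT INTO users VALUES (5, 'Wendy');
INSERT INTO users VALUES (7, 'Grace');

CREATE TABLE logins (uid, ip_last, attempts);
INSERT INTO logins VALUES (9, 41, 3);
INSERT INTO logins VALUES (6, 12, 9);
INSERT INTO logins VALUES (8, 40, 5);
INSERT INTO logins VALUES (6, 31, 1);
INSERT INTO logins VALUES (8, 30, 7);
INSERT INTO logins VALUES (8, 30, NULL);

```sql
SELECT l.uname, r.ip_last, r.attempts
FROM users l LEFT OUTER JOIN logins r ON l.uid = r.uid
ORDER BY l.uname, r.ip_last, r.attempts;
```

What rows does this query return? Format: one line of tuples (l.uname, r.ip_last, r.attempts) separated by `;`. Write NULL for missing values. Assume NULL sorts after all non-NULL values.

LEFT JOIN keeps every row from `users`; unmatched rows get NULL for `logins`'s columns.
Matching on l.uid = r.uid.
- l[0] uid=5 → no match; kept with NULLs on the r side.
- l[1] uid=7 → no match; kept with NULLs on the r side.
- l[2] uid=7 → no match; kept with NULLs on the r side.
- l[3] uid=7 → no match; kept with NULLs on the r side.
- l[4] uid=1 → no match; kept with NULLs on the r side.
- l[5] uid=5 → no match; kept with NULLs on the r side.
- l[6] uid=7 → no match; kept with NULLs on the r side.
After projecting and ordering:
l.uname | r.ip_last | r.attempts
Carol | NULL | NULL
Carol | NULL | NULL
Dave | NULL | NULL
Eve | NULL | NULL
Grace | NULL | NULL
Wendy | NULL | NULL
NULL | NULL | NULL

(Carol, NULL, NULL); (Carol, NULL, NULL); (Dave, NULL, NULL); (Eve, NULL, NULL); (Grace, NULL, NULL); (Wendy, NULL, NULL); (NULL, NULL, NULL)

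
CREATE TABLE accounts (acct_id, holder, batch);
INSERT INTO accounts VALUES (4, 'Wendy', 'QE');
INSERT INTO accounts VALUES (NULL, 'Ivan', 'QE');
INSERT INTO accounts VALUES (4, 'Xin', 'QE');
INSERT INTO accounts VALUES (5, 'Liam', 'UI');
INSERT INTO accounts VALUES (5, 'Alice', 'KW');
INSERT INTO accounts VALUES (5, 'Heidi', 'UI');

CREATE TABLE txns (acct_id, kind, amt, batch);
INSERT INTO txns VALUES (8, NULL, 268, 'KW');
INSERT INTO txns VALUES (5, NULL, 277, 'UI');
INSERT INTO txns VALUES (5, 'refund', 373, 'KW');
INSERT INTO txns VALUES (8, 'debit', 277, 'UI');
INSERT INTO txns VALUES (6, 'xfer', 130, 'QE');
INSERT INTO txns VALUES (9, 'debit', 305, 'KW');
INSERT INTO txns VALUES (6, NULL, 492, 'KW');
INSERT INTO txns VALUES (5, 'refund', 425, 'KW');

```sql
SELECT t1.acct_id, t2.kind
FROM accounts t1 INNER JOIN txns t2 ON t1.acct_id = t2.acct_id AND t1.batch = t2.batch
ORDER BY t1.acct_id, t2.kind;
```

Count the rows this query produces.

4

INNER JOIN keeps only pairs where the ON condition holds.
Matching on t1.acct_id = t2.acct_id AND t1.batch = t2.batch. A NULL in a compared column never satisfies the condition.
- t1[0] acct_id=4, batch=QE → no match; dropped.
- t1[1] acct_id=NULL, batch=QE → no match; dropped.
- t1[2] acct_id=4, batch=QE → no match; dropped.
- t1[3] acct_id=5, batch=UI → 1 match(es) in t2 → 1 row(s).
- t1[4] acct_id=5, batch=KW → 2 match(es) in t2 → 2 row(s).
- t1[5] acct_id=5, batch=UI → 1 match(es) in t2 → 1 row(s).
Total: 4 rows.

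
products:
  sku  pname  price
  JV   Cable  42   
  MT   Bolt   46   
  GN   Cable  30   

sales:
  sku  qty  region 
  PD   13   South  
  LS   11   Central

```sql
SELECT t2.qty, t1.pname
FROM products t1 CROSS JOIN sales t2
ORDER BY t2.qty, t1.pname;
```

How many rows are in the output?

CROSS JOIN pairs every row of `products` with every row of `sales`: 3 × 2 = 6 rows.

6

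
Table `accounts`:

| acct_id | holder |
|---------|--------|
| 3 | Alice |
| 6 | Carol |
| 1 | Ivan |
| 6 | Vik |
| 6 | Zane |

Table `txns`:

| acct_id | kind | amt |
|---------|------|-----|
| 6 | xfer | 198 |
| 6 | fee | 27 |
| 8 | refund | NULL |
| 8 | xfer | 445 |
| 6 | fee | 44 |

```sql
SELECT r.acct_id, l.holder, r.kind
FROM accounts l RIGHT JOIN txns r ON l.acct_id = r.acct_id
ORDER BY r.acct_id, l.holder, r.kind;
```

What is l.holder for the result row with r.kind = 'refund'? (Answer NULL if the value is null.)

NULL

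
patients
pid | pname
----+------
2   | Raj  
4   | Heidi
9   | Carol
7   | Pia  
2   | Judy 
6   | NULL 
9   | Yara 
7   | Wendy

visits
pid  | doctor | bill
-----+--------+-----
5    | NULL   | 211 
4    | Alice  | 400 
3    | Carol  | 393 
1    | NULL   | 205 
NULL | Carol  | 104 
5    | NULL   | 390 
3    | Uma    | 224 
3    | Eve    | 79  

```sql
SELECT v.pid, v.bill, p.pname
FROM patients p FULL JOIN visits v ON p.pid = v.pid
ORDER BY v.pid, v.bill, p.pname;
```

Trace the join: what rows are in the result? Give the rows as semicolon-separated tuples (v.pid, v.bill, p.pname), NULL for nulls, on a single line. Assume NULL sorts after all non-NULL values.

(1, 205, NULL); (3, 79, NULL); (3, 224, NULL); (3, 393, NULL); (4, 400, Heidi); (5, 211, NULL); (5, 390, NULL); (NULL, 104, NULL); (NULL, NULL, Carol); (NULL, NULL, Judy); (NULL, NULL, Pia); (NULL, NULL, Raj); (NULL, NULL, Wendy); (NULL, NULL, Yara); (NULL, NULL, NULL)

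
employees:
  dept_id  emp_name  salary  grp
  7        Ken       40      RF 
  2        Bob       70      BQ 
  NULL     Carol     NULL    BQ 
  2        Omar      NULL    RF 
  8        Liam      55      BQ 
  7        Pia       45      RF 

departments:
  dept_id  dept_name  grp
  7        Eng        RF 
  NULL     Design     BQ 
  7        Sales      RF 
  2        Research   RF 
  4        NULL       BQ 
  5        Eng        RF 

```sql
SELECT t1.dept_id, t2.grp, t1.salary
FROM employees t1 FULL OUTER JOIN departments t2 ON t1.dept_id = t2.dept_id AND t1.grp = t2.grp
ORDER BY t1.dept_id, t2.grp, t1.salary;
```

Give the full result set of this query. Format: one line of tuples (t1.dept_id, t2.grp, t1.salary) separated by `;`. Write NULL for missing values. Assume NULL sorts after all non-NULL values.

(2, RF, NULL); (2, NULL, 70); (7, RF, 40); (7, RF, 40); (7, RF, 45); (7, RF, 45); (8, NULL, 55); (NULL, BQ, NULL); (NULL, BQ, NULL); (NULL, RF, NULL); (NULL, NULL, NULL)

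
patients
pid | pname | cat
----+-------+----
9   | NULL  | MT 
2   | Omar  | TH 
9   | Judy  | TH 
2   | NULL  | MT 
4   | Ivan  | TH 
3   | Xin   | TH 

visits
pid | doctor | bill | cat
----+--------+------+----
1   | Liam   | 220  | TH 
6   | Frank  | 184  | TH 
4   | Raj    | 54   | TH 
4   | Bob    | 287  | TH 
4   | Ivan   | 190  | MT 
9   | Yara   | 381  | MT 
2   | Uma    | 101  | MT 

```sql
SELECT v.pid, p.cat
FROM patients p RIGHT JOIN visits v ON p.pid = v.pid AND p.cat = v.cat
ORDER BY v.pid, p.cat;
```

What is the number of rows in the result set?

7

RIGHT JOIN keeps every row from `visits`; unmatched rows get NULL for `patients`'s columns.
Matching on p.pid = v.pid AND p.cat = v.cat.
Matched pairs: 4; unmatched v rows kept: 3.
Total: 4 matched + 3 padded = 7 rows.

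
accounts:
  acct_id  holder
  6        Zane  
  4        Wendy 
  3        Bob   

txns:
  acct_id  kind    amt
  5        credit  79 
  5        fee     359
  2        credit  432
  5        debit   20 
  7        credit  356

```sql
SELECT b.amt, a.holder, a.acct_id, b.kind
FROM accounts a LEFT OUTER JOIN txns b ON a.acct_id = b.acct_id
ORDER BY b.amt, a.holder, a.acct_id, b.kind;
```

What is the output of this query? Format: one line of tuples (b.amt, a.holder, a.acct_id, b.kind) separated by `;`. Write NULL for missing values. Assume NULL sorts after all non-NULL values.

LEFT JOIN keeps every row from `accounts`; unmatched rows get NULL for `txns`'s columns.
Matching on a.acct_id = b.acct_id.
- a (acct_id=6) has no partner → padded with NULL.
- a (acct_id=4) has no partner → padded with NULL.
- a (acct_id=3) has no partner → padded with NULL.
After projecting and ordering:
b.amt | a.holder | a.acct_id | b.kind
NULL | Bob | 3 | NULL
NULL | Wendy | 4 | NULL
NULL | Zane | 6 | NULL

(NULL, Bob, 3, NULL); (NULL, Wendy, 4, NULL); (NULL, Zane, 6, NULL)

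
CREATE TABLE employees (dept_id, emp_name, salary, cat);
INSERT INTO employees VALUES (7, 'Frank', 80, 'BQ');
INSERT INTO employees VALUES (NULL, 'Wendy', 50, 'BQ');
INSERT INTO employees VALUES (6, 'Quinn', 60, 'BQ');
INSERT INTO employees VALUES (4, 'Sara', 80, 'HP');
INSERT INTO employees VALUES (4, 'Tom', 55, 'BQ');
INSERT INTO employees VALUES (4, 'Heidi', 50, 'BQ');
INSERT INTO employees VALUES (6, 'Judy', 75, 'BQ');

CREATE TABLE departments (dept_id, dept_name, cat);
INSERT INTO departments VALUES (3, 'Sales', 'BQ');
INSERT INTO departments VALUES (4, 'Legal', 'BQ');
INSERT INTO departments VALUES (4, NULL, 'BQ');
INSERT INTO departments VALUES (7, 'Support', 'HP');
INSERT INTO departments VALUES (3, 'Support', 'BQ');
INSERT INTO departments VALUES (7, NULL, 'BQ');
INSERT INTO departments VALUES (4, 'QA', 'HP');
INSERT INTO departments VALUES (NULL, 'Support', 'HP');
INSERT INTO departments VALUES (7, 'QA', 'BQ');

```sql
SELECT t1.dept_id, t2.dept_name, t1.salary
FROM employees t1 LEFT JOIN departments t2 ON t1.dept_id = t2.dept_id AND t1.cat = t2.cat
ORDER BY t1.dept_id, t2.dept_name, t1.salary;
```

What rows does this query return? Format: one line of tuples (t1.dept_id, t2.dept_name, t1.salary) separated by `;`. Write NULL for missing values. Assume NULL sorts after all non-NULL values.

LEFT JOIN keeps every row from `employees`; unmatched rows get NULL for `departments`'s columns.
Matching on t1.dept_id = t2.dept_id AND t1.cat = t2.cat. A NULL in a compared column never satisfies the condition.
- t1 row (dept_id=7, cat=BQ): matches 2 t2 row(s) → 2 output row(s).
- t1 row (dept_id=NULL, cat=BQ): no match → kept, t2 columns NULL.
- t1 row (dept_id=6, cat=BQ): no match → kept, t2 columns NULL.
- t1 row (dept_id=4, cat=HP): matches 1 t2 row(s) → 1 output row(s).
- t1 row (dept_id=4, cat=BQ): matches 2 t2 row(s) → 2 output row(s).
- t1 row (dept_id=4, cat=BQ): matches 2 t2 row(s) → 2 output row(s).
- t1 row (dept_id=6, cat=BQ): no match → kept, t2 columns NULL.
After projecting and ordering:
t1.dept_id | t2.dept_name | t1.salary
4 | Legal | 50
4 | Legal | 55
4 | QA | 80
4 | NULL | 50
4 | NULL | 55
6 | NULL | 60
6 | NULL | 75
7 | QA | 80
7 | NULL | 80
NULL | NULL | 50

(4, Legal, 50); (4, Legal, 55); (4, QA, 80); (4, NULL, 50); (4, NULL, 55); (6, NULL, 60); (6, NULL, 75); (7, QA, 80); (7, NULL, 80); (NULL, NULL, 50)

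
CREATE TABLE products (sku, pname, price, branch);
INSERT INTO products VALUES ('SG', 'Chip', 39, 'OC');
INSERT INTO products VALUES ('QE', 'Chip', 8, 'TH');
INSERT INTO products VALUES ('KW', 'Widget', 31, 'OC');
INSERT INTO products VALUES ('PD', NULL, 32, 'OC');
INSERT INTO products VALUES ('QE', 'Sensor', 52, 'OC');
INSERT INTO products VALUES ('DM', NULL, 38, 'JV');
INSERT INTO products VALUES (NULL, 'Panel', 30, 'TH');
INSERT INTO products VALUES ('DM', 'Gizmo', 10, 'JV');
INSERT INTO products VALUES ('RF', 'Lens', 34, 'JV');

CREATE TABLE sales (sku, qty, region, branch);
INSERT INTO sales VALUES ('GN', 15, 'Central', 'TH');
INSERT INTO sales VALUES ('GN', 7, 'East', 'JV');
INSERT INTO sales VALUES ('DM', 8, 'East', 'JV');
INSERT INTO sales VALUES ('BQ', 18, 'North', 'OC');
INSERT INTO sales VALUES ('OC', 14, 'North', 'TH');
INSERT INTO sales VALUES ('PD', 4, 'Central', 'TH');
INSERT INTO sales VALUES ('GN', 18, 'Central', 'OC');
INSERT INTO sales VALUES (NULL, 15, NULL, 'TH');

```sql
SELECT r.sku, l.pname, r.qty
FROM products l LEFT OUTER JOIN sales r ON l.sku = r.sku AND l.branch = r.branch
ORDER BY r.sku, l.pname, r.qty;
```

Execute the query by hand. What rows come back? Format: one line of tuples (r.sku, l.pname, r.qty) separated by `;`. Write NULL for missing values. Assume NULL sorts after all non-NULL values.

(DM, Gizmo, 8); (DM, NULL, 8); (NULL, Chip, NULL); (NULL, Chip, NULL); (NULL, Lens, NULL); (NULL, Panel, NULL); (NULL, Sensor, NULL); (NULL, Widget, NULL); (NULL, NULL, NULL)

LEFT JOIN keeps every row from `products`; unmatched rows get NULL for `sales`'s columns.
Matching on l.sku = r.sku AND l.branch = r.branch. A NULL in a compared column never satisfies the condition.
- l row (sku=SG, branch=OC): no match → kept, r columns NULL.
- l row (sku=QE, branch=TH): no match → kept, r columns NULL.
- l row (sku=KW, branch=OC): no match → kept, r columns NULL.
- l row (sku=PD, branch=OC): no match → kept, r columns NULL.
- l row (sku=QE, branch=OC): no match → kept, r columns NULL.
- l row (sku=DM, branch=JV): matches 1 r row(s) → 1 output row(s).
- l row (sku=NULL, branch=TH): no match → kept, r columns NULL.
- l row (sku=DM, branch=JV): matches 1 r row(s) → 1 output row(s).
- l row (sku=RF, branch=JV): no match → kept, r columns NULL.
After projecting and ordering:
r.sku | l.pname | r.qty
DM | Gizmo | 8
DM | NULL | 8
NULL | Chip | NULL
NULL | Chip | NULL
NULL | Lens | NULL
NULL | Panel | NULL
NULL | Sensor | NULL
NULL | Widget | NULL
NULL | NULL | NULL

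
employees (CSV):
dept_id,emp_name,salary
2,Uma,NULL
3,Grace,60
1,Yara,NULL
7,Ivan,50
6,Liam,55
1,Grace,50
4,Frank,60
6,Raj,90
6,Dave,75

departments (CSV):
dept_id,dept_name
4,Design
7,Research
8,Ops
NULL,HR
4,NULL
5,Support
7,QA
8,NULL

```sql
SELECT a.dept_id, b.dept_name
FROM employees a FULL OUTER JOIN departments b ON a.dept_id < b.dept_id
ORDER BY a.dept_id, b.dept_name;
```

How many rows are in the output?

48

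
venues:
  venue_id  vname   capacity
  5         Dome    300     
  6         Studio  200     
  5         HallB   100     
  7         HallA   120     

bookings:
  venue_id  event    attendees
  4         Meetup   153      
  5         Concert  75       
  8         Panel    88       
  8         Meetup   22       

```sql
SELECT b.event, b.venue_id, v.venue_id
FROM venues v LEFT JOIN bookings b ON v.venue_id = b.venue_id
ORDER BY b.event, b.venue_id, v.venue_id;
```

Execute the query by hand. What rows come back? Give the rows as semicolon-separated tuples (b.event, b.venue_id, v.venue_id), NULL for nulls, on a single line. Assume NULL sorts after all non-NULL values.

(Concert, 5, 5); (Concert, 5, 5); (NULL, NULL, 6); (NULL, NULL, 7)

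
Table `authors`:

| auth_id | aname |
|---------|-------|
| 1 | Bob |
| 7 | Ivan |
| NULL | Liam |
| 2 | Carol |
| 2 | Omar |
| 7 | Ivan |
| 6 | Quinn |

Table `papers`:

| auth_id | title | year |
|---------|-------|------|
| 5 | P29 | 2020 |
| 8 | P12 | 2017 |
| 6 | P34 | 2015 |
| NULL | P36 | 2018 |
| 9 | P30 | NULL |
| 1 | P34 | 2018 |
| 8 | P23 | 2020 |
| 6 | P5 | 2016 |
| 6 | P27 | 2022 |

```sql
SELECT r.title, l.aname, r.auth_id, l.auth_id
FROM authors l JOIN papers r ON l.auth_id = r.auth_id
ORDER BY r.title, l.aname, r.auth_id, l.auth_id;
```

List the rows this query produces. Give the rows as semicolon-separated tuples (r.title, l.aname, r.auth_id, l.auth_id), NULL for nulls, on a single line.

INNER JOIN keeps only pairs where the ON condition holds.
Matching on l.auth_id = r.auth_id. A NULL in a compared column never satisfies the condition.
Matched pairs: 4.

(P27, Quinn, 6, 6); (P34, Bob, 1, 1); (P34, Quinn, 6, 6); (P5, Quinn, 6, 6)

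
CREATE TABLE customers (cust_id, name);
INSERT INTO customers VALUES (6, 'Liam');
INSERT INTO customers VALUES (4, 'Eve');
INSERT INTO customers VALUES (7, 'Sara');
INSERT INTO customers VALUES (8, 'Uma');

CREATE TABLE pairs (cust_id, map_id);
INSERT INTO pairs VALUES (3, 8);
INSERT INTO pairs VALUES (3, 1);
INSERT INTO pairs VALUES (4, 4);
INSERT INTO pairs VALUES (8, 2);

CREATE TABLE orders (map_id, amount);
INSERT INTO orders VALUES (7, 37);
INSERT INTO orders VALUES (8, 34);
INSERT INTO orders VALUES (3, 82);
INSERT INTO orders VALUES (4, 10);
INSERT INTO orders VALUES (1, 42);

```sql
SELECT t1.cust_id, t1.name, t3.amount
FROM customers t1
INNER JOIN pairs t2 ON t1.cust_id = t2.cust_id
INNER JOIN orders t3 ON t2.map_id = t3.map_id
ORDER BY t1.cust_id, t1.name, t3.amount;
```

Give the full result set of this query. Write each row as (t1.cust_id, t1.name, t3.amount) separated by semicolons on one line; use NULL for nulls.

(4, Eve, 10)

Step 1 — t1 INNER JOIN t2 on cust_id → 2 row(s).
Then INNER JOIN `orders t3` on map_id: keep only rows whose t2.map_id appears in t3.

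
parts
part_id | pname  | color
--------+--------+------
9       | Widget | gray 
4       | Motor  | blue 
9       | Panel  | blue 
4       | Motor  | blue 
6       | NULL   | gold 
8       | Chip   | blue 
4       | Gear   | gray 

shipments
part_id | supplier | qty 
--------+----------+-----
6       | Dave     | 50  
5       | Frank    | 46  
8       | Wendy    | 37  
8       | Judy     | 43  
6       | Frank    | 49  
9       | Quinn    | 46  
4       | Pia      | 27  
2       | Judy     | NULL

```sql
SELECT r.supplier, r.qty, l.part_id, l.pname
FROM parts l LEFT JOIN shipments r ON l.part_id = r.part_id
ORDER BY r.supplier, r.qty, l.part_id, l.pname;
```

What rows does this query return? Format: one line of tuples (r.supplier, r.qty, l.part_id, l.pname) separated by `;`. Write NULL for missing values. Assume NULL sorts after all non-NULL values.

LEFT JOIN keeps every row from `parts`; unmatched rows get NULL for `shipments`'s columns.
Matching on l.part_id = r.part_id.
Matched pairs: 9; unmatched l rows kept: 0.

(Dave, 50, 6, NULL); (Frank, 49, 6, NULL); (Judy, 43, 8, Chip); (Pia, 27, 4, Gear); (Pia, 27, 4, Motor); (Pia, 27, 4, Motor); (Quinn, 46, 9, Panel); (Quinn, 46, 9, Widget); (Wendy, 37, 8, Chip)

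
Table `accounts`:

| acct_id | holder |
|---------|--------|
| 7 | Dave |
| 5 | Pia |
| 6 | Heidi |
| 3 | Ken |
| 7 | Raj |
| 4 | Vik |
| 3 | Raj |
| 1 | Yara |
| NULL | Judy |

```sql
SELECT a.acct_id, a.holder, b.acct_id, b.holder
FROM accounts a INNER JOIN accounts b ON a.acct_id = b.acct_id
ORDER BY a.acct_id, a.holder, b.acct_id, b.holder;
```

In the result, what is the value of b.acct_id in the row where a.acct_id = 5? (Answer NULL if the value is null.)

5

INNER JOIN keeps only pairs where the ON condition holds.
Matching on a.acct_id = b.acct_id. A NULL in a compared column never satisfies the condition.
Matched pairs: 12.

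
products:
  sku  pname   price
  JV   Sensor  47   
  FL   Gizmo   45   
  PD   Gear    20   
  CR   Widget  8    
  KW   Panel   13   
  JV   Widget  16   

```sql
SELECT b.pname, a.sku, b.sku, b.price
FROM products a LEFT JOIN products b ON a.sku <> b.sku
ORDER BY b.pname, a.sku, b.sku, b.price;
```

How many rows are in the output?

28

LEFT JOIN keeps every row from `products a`; unmatched rows get NULL for `products b`'s columns.
Matching on a.sku <> b.sku.
Matched pairs: 28; unmatched a rows kept: 0.
Total: 28 rows.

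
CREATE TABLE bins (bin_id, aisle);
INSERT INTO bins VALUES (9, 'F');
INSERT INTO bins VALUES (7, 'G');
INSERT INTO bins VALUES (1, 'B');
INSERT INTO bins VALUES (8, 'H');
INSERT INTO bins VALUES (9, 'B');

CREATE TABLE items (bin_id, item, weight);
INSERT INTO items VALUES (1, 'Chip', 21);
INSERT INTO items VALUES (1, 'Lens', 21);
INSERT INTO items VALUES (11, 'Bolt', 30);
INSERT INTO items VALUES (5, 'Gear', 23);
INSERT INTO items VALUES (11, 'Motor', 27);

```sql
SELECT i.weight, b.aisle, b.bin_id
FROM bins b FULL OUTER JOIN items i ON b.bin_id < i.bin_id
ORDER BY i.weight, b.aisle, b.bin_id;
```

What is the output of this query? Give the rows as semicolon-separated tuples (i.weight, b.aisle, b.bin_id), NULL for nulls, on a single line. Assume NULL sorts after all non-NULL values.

FULL OUTER JOIN keeps every row from both sides; unmatched rows get NULL for the other side's columns.
Matching on b.bin_id < i.bin_id.
Matched pairs: 11; unmatched b rows kept: 0; unmatched i rows kept: 2.

(21, NULL, NULL); (21, NULL, NULL); (23, B, 1); (27, B, 1); (27, B, 9); (27, F, 9); (27, G, 7); (27, H, 8); (30, B, 1); (30, B, 9); (30, F, 9); (30, G, 7); (30, H, 8)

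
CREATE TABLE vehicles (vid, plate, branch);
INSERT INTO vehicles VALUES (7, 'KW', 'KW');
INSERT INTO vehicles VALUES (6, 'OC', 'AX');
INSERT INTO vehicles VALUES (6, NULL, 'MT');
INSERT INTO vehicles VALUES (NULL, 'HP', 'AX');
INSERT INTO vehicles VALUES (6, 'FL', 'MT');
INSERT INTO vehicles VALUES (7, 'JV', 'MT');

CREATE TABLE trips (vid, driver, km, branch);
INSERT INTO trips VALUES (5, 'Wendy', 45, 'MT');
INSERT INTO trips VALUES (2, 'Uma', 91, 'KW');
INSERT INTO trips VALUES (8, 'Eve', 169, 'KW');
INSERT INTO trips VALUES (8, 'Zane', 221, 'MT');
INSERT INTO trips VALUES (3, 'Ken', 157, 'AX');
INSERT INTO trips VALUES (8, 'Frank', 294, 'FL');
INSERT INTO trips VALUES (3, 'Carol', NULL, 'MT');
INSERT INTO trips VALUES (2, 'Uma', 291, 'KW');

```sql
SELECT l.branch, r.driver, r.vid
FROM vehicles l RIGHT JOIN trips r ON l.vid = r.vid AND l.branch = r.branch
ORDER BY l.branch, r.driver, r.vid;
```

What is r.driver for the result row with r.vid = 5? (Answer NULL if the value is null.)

RIGHT JOIN keeps every row from `trips`; unmatched rows get NULL for `vehicles`'s columns.
Matching on l.vid = r.vid AND l.branch = r.branch. A NULL in a compared column never satisfies the condition.
- vid=7, branch=KW: no matching r row.
- vid=6, branch=AX: no matching r row.
- vid=6, branch=MT: no matching r row.
- vid=NULL, branch=AX: no matching r row.
- vid=6, branch=MT: no matching r row.
- vid=7, branch=MT: no matching r row.
- 8 row(s) from r found no l partner → padded with NULL.

Wendy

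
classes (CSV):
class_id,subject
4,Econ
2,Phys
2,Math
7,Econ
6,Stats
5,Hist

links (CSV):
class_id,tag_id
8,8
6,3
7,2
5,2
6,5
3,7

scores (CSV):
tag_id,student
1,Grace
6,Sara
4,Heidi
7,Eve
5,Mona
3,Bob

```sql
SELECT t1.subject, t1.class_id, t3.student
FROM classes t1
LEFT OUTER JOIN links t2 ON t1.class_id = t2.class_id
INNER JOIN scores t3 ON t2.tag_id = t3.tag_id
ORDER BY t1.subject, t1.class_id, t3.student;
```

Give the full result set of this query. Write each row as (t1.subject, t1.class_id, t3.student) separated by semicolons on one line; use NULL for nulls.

(Stats, 6, Bob); (Stats, 6, Mona)

Evaluate left to right. First `classes t1 LEFT JOIN links t2` on class_id: 7 row(s).
Then INNER JOIN `scores t3` on tag_id: keep only rows whose t2.tag_id appears in t3.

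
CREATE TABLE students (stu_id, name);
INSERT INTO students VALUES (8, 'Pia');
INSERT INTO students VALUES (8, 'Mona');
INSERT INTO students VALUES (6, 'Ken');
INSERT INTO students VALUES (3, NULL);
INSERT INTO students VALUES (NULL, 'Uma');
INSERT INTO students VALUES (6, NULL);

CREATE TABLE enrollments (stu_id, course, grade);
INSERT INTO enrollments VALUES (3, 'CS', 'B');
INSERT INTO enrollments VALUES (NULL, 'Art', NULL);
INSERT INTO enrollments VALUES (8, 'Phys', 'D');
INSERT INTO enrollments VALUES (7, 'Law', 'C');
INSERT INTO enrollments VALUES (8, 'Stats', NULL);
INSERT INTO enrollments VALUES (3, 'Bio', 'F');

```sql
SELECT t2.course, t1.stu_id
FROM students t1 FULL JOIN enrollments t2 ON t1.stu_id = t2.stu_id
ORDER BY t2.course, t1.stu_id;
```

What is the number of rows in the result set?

FULL OUTER JOIN keeps every row from both sides; unmatched rows get NULL for the other side's columns.
Matching on t1.stu_id = t2.stu_id. A NULL in a compared column never satisfies the condition.
- t1[0] stu_id=8 → 2 match(es) in t2 → 2 row(s).
- t1[1] stu_id=8 → 2 match(es) in t2 → 2 row(s).
- t1[2] stu_id=6 → no match; kept with NULLs on the t2 side.
- t1[3] stu_id=3 → 2 match(es) in t2 → 2 row(s).
- t1[4] stu_id=NULL → no match; kept with NULLs on the t2 side.
- t1[5] stu_id=6 → no match; kept with NULLs on the t2 side.
- 2 t2 row(s) had no t1 match → kept, t1 columns NULL.
Total: 6 matched + 5 padded = 11 rows.

11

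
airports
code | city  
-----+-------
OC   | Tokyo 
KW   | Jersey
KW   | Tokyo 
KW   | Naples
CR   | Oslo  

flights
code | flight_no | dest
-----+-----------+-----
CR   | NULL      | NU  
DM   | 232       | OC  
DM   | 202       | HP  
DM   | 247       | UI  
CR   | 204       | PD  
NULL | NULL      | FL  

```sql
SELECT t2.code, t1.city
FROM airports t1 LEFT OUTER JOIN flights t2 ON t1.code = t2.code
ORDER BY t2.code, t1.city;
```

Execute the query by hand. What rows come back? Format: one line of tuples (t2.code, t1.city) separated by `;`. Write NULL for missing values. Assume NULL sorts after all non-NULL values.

LEFT JOIN keeps every row from `airports`; unmatched rows get NULL for `flights`'s columns.
Matching on t1.code = t2.code. A NULL in a compared column never satisfies the condition.
Matched pairs: 2; unmatched t1 rows kept: 4.

(CR, Oslo); (CR, Oslo); (NULL, Jersey); (NULL, Naples); (NULL, Tokyo); (NULL, Tokyo)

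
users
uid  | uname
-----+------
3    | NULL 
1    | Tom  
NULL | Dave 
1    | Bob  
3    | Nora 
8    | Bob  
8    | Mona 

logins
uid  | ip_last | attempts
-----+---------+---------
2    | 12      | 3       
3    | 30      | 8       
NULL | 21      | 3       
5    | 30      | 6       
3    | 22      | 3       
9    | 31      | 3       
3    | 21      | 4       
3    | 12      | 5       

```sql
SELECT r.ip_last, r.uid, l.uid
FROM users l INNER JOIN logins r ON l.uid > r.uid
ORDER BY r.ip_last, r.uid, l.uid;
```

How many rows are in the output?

14

INNER JOIN keeps only pairs where the ON condition holds.
Matching on l.uid > r.uid. A NULL in a compared column never satisfies the condition.
Matched pairs: 14.
Total: 14 rows.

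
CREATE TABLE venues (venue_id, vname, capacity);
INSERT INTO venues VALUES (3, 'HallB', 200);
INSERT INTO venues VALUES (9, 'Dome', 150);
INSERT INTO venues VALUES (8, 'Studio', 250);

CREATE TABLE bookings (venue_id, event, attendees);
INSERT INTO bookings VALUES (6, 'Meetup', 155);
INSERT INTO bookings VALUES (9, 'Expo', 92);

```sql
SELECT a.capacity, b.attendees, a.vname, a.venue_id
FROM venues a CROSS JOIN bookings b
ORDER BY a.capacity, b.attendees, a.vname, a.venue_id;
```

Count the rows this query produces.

6

CROSS JOIN pairs every row of `venues` with every row of `bookings`: 3 × 2 = 6 rows.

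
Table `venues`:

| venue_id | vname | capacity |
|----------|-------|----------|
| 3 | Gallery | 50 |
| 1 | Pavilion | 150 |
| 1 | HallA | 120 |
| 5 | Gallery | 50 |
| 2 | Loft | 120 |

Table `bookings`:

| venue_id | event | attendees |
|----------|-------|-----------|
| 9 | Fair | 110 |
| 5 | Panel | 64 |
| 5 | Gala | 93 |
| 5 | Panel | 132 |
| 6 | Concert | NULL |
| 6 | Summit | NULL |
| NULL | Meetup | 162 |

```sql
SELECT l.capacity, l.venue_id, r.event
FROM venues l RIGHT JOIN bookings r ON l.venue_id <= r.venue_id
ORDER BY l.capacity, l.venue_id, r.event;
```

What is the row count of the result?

RIGHT JOIN keeps every row from `bookings`; unmatched rows get NULL for `venues`'s columns.
Matching on l.venue_id <= r.venue_id. A NULL in a compared column never satisfies the condition.
- venue_id=3: 6 matching r row(s), so 6 row(s) emitted.
- venue_id=1: 6 matching r row(s), so 6 row(s) emitted.
- venue_id=1: 6 matching r row(s), so 6 row(s) emitted.
- venue_id=5: 6 matching r row(s), so 6 row(s) emitted.
- venue_id=2: 6 matching r row(s), so 6 row(s) emitted.
- 1 row(s) from r found no l partner → padded with NULL.
Total: 30 matched + 1 padded = 31 rows.

31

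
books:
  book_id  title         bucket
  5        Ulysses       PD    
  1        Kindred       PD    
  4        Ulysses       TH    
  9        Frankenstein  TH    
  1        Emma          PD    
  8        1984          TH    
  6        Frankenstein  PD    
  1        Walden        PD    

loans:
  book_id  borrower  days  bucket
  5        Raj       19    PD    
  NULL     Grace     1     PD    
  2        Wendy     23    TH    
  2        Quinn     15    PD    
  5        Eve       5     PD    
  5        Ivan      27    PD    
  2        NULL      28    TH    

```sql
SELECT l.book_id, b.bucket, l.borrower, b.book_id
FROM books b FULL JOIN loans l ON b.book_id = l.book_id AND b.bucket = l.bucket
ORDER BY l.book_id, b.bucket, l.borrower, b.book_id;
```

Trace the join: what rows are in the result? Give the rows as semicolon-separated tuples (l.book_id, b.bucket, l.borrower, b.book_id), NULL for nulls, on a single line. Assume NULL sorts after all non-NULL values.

(2, NULL, Quinn, NULL); (2, NULL, Wendy, NULL); (2, NULL, NULL, NULL); (5, PD, Eve, 5); (5, PD, Ivan, 5); (5, PD, Raj, 5); (NULL, PD, NULL, 1); (NULL, PD, NULL, 1); (NULL, PD, NULL, 1); (NULL, PD, NULL, 6); (NULL, TH, NULL, 4); (NULL, TH, NULL, 8); (NULL, TH, NULL, 9); (NULL, NULL, Grace, NULL)

FULL OUTER JOIN keeps every row from both sides; unmatched rows get NULL for the other side's columns.
Matching on b.book_id = l.book_id AND b.bucket = l.bucket. A NULL in a compared column never satisfies the condition.
Matched pairs: 3; unmatched b rows kept: 7; unmatched l rows kept: 4.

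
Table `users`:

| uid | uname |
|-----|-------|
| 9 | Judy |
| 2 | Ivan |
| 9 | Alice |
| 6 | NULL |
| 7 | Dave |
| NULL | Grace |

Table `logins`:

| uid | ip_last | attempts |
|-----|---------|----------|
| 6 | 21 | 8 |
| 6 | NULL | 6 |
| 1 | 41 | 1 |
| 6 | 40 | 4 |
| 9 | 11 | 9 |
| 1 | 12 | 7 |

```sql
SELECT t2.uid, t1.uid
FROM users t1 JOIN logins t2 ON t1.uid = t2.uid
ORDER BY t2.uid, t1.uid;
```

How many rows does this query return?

5

INNER JOIN keeps only pairs where the ON condition holds.
Matching on t1.uid = t2.uid. A NULL in a compared column never satisfies the condition.
- uid=9: 1 matching t2 row(s), so 1 row(s) emitted.
- uid=2: no matching t2 row, dropped.
- uid=9: 1 matching t2 row(s), so 1 row(s) emitted.
- uid=6: 3 matching t2 row(s), so 3 row(s) emitted.
- uid=7: no matching t2 row, dropped.
- uid=NULL: no matching t2 row, dropped.
Total: 5 rows.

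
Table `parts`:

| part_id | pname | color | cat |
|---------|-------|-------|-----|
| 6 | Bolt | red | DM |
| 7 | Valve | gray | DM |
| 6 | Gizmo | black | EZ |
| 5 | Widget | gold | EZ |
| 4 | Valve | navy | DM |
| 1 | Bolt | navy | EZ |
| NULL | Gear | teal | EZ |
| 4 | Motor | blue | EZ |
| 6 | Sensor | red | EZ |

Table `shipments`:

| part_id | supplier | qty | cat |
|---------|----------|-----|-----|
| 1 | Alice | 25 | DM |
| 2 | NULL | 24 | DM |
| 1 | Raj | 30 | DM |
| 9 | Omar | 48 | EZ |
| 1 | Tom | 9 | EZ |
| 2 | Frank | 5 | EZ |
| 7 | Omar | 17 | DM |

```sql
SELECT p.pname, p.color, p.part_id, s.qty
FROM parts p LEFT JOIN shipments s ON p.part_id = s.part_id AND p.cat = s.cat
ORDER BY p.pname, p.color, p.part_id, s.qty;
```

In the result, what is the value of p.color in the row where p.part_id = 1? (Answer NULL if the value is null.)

navy

LEFT JOIN keeps every row from `parts`; unmatched rows get NULL for `shipments`'s columns.
Matching on p.part_id = s.part_id AND p.cat = s.cat. A NULL in a compared column never satisfies the condition.
Matched pairs: 2; unmatched p rows kept: 7.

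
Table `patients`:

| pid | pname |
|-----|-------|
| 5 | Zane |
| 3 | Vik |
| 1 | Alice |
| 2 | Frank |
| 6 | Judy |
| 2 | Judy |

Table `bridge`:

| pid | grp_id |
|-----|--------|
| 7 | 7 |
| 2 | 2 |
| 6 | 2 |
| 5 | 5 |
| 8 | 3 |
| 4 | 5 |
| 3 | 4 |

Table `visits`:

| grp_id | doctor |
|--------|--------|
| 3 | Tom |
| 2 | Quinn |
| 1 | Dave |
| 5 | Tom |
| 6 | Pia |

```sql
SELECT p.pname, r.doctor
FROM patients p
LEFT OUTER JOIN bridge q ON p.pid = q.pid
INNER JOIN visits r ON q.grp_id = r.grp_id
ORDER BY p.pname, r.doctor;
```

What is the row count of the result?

Joins associate left-to-right: patients LEFT JOIN bridge on pid gives 6 intermediate row(s).
Then INNER JOIN `visits r` on grp_id: keep only rows whose q.grp_id appears in r.
Result: 4 row(s).

4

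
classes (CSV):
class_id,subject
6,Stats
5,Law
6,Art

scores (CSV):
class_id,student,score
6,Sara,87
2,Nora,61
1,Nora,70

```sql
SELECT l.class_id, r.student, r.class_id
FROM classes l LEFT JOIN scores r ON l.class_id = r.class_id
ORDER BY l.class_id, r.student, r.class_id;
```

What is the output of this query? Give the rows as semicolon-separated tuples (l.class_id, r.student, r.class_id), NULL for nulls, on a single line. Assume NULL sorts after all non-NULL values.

LEFT JOIN keeps every row from `classes`; unmatched rows get NULL for `scores`'s columns.
Matching on l.class_id = r.class_id.
- l[0] class_id=6 → 1 match(es) in r → 1 row(s).
- l[1] class_id=5 → no match; kept with NULLs on the r side.
- l[2] class_id=6 → 1 match(es) in r → 1 row(s).
After projecting and ordering:
l.class_id | r.student | r.class_id
5 | NULL | NULL
6 | Sara | 6
6 | Sara | 6

(5, NULL, NULL); (6, Sara, 6); (6, Sara, 6)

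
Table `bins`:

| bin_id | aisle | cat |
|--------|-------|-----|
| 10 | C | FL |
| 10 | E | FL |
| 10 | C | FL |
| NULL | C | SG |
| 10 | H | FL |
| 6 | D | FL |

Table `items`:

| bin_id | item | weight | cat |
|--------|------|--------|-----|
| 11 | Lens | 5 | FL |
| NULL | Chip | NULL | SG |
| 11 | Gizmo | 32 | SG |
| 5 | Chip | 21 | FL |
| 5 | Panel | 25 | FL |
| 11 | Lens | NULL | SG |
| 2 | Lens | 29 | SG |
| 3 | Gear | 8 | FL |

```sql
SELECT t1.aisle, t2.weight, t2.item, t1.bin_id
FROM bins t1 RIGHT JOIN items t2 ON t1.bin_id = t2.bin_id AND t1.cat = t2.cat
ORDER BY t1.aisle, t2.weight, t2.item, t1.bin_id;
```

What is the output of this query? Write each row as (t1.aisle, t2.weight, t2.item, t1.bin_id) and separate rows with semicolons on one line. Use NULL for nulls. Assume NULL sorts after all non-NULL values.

RIGHT JOIN keeps every row from `items`; unmatched rows get NULL for `bins`'s columns.
Matching on t1.bin_id = t2.bin_id AND t1.cat = t2.cat. A NULL in a compared column never satisfies the condition.
- t1[0] bin_id=10, cat=FL → no match.
- t1[1] bin_id=10, cat=FL → no match.
- t1[2] bin_id=10, cat=FL → no match.
- t1[3] bin_id=NULL, cat=SG → no match.
- t1[4] bin_id=10, cat=FL → no match.
- t1[5] bin_id=6, cat=FL → no match.
- 8 t2 row(s) had no t1 match → kept, t1 columns NULL.
After projecting and ordering:
t1.aisle | t2.weight | t2.item | t1.bin_id
NULL | 5 | Lens | NULL
NULL | 8 | Gear | NULL
NULL | 21 | Chip | NULL
NULL | 25 | Panel | NULL
NULL | 29 | Lens | NULL
NULL | 32 | Gizmo | NULL
NULL | NULL | Chip | NULL
NULL | NULL | Lens | NULL

(NULL, 5, Lens, NULL); (NULL, 8, Gear, NULL); (NULL, 21, Chip, NULL); (NULL, 25, Panel, NULL); (NULL, 29, Lens, NULL); (NULL, 32, Gizmo, NULL); (NULL, NULL, Chip, NULL); (NULL, NULL, Lens, NULL)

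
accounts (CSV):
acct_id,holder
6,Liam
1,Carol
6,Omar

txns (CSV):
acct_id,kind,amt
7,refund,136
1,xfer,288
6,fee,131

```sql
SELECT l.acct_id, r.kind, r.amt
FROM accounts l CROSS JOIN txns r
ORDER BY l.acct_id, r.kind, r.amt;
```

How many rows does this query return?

9

CROSS JOIN pairs every row of `accounts` with every row of `txns`: 3 × 3 = 9 rows.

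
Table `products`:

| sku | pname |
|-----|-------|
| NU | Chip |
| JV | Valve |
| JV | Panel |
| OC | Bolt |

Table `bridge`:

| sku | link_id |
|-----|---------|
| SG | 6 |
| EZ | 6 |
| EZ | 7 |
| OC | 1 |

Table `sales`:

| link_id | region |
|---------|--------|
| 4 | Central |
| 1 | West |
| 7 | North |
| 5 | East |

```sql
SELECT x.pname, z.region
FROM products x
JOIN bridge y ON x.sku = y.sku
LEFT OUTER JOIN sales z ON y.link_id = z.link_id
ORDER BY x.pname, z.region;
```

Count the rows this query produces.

Evaluate left to right. First `products x INNER JOIN bridge y` on sku: 1 row(s).
Then LEFT JOIN `sales z` on link_id: each of those 1 rows is kept; rows whose y.link_id has no match in z get NULL for z's columns.
Result: 1 row(s).

1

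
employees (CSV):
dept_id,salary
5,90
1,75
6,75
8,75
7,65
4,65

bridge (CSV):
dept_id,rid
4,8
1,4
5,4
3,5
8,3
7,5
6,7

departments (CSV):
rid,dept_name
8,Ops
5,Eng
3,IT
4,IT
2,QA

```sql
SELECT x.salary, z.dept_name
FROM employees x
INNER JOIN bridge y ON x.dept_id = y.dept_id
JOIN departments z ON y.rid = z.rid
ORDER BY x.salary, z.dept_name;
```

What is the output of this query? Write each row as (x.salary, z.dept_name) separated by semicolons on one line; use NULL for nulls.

(65, Eng); (65, Ops); (75, IT); (75, IT); (90, IT)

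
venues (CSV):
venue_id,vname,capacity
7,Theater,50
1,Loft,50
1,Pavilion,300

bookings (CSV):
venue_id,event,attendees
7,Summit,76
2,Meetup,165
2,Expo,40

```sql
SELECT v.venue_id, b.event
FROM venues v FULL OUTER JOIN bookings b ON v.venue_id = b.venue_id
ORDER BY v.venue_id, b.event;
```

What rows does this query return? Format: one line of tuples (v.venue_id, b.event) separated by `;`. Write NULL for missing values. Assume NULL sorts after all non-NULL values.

(1, NULL); (1, NULL); (7, Summit); (NULL, Expo); (NULL, Meetup)

FULL OUTER JOIN keeps every row from both sides; unmatched rows get NULL for the other side's columns.
Matching on v.venue_id = b.venue_id.
- v row (venue_id=7): matches 1 b row(s) → 1 output row(s).
- v row (venue_id=1): no match → kept, b columns NULL.
- v row (venue_id=1): no match → kept, b columns NULL.
- plus 2 unmatched b row(s), each kept with NULL v columns.
After projecting and ordering:
v.venue_id | b.event
1 | NULL
1 | NULL
7 | Summit
NULL | Expo
NULL | Meetup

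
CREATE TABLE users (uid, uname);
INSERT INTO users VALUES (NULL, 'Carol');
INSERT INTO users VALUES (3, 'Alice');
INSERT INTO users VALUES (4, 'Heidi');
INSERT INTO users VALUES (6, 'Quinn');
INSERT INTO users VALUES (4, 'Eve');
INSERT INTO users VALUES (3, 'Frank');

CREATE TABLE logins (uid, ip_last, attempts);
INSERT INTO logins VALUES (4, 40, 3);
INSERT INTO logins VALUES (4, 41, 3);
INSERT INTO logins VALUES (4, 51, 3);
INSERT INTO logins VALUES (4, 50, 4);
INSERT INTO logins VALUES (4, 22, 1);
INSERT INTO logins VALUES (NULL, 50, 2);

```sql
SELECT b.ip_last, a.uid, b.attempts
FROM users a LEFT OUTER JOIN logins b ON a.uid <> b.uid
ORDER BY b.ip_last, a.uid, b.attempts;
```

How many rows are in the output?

18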